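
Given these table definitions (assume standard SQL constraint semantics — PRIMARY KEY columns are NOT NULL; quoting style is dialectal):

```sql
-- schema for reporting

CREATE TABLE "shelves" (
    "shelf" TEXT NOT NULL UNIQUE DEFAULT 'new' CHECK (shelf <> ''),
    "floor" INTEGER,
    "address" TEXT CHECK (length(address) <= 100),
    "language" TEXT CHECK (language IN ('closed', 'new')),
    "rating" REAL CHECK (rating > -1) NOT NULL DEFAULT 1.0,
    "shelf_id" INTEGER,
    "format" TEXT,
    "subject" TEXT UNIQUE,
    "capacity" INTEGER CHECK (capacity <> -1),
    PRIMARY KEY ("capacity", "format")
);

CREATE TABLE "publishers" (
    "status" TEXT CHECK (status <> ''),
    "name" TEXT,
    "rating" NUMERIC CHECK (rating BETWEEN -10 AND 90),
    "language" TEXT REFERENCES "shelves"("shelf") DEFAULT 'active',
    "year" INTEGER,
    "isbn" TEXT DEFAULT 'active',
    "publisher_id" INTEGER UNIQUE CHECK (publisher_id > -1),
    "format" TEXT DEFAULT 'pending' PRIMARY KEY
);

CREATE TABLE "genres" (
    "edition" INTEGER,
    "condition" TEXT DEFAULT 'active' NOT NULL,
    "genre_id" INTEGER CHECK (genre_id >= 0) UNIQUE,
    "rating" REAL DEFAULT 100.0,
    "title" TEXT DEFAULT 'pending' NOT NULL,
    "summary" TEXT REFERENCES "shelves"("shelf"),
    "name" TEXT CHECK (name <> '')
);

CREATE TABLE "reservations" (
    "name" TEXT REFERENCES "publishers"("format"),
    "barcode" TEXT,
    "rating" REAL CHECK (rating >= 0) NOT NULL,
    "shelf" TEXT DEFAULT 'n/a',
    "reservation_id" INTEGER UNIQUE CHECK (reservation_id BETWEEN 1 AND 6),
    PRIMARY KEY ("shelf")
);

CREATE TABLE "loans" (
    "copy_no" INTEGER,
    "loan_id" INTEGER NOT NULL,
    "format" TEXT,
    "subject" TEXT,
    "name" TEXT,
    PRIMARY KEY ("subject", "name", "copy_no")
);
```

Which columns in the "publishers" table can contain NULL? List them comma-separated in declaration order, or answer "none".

- status: CHECK does not forbid NULL (a CHECK constraint passes when its expression is NULL) → nullable.
- name: no NOT NULL constraint applies → nullable.
- rating: CHECK does not forbid NULL (a CHECK constraint passes when its expression is NULL) → nullable.
- language: a foreign key column may be NULL unless separately constrained → nullable.
- year: no NOT NULL constraint applies → nullable.
- isbn: DEFAULT only fills an omitted column; an explicit NULL is still allowed → nullable.
- publisher_id: CHECK does not forbid NULL (a CHECK constraint passes when its expression is NULL) → nullable.
- format: part of the PRIMARY KEY, which implies NOT NULL → not nullable.

status, name, rating, language, year, isbn, publisher_id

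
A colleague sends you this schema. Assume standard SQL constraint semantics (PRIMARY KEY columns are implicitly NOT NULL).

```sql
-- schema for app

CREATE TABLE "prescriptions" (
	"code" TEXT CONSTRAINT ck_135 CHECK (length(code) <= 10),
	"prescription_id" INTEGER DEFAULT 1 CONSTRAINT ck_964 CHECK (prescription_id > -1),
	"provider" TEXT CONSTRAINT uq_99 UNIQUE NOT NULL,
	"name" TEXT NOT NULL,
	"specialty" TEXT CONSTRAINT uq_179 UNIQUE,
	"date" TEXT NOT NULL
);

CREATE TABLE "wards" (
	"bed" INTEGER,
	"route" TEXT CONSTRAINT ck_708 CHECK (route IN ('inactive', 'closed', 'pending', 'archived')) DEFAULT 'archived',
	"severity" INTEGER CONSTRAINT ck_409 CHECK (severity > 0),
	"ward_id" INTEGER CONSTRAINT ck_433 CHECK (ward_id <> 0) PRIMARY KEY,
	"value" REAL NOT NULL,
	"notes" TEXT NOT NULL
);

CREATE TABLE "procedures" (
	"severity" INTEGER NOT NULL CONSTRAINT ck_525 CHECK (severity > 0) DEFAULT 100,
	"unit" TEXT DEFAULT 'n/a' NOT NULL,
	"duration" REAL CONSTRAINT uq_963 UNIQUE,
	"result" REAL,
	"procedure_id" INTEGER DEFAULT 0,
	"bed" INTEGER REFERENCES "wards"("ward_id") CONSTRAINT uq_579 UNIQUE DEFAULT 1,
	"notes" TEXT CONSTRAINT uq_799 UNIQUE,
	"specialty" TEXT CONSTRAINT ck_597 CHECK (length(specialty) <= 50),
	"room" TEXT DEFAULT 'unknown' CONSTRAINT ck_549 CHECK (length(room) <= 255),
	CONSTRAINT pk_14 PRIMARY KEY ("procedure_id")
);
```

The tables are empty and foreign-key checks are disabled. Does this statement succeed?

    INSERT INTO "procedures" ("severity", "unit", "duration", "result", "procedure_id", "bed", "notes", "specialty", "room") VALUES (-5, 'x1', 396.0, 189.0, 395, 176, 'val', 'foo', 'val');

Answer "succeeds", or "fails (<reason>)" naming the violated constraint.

The value -5 for severity violates CHECK (severity > 0).

fails (CHECK on severity)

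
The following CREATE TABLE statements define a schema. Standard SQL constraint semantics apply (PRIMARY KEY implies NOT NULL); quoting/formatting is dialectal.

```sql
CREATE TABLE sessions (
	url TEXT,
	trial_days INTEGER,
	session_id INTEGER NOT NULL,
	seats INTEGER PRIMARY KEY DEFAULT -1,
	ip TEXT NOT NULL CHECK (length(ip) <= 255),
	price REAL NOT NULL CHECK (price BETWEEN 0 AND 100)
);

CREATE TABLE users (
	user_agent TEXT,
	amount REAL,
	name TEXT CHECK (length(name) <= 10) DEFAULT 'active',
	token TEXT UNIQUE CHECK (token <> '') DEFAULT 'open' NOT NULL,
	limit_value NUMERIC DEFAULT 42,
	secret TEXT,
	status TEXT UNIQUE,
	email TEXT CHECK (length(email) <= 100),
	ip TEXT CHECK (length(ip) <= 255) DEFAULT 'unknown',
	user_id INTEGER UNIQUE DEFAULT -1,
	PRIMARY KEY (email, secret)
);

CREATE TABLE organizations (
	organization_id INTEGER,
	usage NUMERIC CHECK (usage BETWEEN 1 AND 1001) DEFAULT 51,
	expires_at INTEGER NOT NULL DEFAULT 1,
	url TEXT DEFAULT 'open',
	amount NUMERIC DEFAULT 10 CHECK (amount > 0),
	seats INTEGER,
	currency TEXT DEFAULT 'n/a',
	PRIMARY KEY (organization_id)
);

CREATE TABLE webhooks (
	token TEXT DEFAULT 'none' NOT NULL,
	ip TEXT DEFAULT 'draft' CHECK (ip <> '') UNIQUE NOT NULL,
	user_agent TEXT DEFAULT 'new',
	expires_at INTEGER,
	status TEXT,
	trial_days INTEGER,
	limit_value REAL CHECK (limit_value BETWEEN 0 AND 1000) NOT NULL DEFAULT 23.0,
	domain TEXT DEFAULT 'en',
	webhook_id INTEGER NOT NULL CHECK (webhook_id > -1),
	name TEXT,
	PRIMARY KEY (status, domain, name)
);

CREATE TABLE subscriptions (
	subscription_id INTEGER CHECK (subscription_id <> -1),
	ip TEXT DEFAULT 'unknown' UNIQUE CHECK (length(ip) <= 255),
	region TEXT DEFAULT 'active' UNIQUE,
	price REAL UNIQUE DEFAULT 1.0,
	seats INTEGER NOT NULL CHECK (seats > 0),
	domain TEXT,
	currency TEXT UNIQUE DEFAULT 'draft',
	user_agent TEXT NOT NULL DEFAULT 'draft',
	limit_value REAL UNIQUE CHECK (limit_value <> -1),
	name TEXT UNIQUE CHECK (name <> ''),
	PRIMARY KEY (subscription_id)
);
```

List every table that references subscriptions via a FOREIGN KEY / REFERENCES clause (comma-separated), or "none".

none

No REFERENCES clause anywhere in the schema names subscriptions.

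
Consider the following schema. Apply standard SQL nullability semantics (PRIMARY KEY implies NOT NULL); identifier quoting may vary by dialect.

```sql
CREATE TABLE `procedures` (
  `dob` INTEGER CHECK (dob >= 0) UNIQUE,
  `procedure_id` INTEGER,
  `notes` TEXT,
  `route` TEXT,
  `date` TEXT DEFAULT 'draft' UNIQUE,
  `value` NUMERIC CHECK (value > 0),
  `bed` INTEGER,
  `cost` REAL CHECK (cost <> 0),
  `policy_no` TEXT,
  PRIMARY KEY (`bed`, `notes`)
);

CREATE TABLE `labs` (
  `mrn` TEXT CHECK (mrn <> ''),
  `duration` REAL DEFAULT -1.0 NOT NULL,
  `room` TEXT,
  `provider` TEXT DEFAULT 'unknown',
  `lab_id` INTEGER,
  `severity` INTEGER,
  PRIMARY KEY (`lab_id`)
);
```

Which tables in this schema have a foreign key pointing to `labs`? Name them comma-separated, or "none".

none

No REFERENCES clause anywhere in the schema names labs.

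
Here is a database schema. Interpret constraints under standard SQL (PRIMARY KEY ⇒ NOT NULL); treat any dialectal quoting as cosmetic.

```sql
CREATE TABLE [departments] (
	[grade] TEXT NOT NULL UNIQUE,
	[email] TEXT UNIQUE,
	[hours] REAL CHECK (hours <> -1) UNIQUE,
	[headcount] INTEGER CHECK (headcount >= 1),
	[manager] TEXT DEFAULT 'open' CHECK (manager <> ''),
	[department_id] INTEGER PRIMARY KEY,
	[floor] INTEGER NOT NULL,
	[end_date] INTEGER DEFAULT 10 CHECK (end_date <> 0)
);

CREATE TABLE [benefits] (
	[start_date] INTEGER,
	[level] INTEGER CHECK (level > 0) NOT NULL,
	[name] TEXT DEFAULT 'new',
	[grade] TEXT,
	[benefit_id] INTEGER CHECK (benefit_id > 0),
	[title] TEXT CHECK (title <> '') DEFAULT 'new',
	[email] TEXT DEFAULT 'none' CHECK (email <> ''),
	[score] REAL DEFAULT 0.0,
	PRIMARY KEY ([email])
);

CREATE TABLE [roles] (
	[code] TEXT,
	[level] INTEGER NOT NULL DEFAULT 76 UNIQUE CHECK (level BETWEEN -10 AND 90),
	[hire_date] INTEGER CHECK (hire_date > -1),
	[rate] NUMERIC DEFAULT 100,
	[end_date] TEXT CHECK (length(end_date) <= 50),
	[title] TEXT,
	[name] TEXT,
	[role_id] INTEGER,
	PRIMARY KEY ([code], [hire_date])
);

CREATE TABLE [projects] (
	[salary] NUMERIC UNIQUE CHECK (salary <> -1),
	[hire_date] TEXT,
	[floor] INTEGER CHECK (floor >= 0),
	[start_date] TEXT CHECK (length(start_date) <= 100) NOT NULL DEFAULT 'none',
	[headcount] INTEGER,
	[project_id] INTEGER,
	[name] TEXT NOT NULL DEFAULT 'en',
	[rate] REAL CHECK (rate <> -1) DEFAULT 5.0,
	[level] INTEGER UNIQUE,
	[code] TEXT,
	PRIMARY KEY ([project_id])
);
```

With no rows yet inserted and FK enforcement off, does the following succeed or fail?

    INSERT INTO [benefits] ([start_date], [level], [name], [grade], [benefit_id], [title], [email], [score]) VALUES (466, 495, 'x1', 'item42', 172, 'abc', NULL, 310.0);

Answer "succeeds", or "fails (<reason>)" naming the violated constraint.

fails (NOT NULL on email)

email is explicitly set to NULL, but email is part of the PRIMARY KEY (implied NOT NULL).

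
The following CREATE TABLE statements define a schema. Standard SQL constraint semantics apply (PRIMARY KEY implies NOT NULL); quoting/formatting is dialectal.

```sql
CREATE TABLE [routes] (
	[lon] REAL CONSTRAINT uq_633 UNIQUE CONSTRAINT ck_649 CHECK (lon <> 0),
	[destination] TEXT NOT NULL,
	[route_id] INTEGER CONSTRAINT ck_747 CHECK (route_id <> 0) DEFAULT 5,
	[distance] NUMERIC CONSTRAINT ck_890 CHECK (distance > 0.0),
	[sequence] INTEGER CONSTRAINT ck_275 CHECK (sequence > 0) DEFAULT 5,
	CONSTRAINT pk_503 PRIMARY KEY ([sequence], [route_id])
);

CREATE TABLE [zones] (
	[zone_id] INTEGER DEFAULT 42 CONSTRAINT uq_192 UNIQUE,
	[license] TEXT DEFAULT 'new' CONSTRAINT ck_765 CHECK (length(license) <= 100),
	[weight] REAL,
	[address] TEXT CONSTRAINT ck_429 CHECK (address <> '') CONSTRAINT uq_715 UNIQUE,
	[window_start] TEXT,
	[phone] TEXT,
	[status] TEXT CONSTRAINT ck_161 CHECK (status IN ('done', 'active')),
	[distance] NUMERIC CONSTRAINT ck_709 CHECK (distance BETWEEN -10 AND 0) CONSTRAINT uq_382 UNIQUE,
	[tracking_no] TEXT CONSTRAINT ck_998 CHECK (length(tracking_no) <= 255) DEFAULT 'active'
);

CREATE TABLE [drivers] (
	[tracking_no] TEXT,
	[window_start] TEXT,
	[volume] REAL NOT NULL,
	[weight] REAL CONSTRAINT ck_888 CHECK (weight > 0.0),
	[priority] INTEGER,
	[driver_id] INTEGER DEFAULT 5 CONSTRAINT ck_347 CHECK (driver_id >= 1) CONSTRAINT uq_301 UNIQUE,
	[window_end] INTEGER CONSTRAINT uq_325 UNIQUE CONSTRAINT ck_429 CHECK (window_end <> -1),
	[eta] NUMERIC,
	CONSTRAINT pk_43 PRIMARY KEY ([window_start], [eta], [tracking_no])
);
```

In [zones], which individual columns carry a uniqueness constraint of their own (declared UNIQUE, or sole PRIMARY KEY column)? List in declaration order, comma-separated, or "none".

zone_id, address, distance

- zone_id: declared UNIQUE → unique.
- license: no UNIQUE or single-column PK constraint.
- weight: no UNIQUE or single-column PK constraint.
- address: declared UNIQUE → unique.
- window_start: no UNIQUE or single-column PK constraint.
- phone: no UNIQUE or single-column PK constraint.
- status: no UNIQUE or single-column PK constraint.
- distance: declared UNIQUE → unique.
- tracking_no: no UNIQUE or single-column PK constraint.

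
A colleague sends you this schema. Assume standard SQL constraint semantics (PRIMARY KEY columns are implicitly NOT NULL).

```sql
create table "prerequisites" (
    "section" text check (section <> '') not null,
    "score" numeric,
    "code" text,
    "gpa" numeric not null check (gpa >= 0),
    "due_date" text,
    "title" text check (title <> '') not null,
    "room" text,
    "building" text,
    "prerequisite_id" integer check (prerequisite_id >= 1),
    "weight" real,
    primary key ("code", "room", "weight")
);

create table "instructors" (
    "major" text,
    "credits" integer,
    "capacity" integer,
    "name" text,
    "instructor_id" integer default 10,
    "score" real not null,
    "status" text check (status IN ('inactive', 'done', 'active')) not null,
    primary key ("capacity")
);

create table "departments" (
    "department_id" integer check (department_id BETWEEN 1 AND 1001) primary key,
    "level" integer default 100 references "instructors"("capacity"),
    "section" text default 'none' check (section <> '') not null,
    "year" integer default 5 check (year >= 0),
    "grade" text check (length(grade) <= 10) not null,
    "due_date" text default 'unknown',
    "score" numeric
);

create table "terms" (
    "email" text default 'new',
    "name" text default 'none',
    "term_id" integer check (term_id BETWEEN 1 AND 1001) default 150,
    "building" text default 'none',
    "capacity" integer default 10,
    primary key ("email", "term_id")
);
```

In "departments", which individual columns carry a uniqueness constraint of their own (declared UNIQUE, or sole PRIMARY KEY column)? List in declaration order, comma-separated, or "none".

department_id

- department_id: single-column PRIMARY KEY → unique.
- level: no UNIQUE or single-column PK constraint.
- section: no UNIQUE or single-column PK constraint.
- year: no UNIQUE or single-column PK constraint.
- grade: no UNIQUE or single-column PK constraint.
- due_date: no UNIQUE or single-column PK constraint.
- score: no UNIQUE or single-column PK constraint.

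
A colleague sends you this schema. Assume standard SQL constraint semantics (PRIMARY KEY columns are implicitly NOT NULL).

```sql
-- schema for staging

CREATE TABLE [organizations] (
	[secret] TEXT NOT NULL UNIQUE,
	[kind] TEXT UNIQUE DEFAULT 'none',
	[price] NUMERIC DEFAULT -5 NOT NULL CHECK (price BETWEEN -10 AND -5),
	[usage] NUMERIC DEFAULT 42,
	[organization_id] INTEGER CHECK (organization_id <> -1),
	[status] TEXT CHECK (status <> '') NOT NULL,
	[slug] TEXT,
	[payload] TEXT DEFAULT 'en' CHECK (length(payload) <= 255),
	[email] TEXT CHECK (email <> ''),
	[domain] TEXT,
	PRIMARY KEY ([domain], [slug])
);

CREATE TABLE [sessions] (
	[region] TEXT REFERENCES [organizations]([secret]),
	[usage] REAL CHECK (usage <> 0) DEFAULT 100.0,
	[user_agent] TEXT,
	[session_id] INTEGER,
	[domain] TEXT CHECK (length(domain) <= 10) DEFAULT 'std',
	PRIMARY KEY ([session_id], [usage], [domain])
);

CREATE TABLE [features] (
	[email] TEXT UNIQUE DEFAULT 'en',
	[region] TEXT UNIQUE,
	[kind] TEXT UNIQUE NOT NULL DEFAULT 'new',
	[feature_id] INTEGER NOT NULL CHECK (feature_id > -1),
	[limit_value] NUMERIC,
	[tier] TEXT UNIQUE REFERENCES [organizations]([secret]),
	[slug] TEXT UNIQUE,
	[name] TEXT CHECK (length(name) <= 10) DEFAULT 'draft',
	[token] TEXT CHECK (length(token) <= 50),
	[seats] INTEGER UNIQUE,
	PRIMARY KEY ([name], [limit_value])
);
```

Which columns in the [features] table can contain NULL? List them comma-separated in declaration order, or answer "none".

email, region, tier, slug, token, seats

- email: UNIQUE does not imply NOT NULL → nullable.
- region: UNIQUE does not imply NOT NULL → nullable.
- kind: declared NOT NULL → not nullable.
- feature_id: declared NOT NULL → not nullable.
- limit_value: part of the PRIMARY KEY, which implies NOT NULL → not nullable.
- tier: a foreign key column may be NULL unless separately constrained → nullable.
- slug: UNIQUE does not imply NOT NULL → nullable.
- name: part of the PRIMARY KEY, which implies NOT NULL → not nullable.
- token: CHECK does not forbid NULL (a CHECK constraint passes when its expression is NULL) → nullable.
- seats: UNIQUE does not imply NOT NULL → nullable.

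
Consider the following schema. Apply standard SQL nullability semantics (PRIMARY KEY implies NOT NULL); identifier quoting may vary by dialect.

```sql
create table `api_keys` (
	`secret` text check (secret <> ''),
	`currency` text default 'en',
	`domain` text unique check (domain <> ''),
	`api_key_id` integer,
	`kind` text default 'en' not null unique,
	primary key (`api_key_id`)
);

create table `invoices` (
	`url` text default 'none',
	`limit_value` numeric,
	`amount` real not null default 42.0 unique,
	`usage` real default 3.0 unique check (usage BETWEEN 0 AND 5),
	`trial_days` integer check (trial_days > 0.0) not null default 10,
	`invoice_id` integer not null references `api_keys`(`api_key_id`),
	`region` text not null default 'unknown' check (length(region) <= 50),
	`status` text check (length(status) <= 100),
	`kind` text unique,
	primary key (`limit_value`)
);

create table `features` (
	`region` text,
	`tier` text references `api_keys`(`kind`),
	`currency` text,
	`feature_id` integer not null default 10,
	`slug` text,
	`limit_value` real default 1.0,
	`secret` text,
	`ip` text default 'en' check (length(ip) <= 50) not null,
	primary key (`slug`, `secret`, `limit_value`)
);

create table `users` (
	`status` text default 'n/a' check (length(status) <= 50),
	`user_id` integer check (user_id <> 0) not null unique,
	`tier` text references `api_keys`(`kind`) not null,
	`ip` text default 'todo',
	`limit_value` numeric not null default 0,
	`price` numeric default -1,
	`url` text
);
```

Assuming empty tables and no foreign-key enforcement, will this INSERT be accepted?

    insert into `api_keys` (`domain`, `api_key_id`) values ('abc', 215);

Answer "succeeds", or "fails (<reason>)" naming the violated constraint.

NOT NULL columns: api_key_id is supplied; kind defaults to 'en'.
CHECK constraints: 'abc' satisfies (domain <> '').
No constraint is violated.

succeeds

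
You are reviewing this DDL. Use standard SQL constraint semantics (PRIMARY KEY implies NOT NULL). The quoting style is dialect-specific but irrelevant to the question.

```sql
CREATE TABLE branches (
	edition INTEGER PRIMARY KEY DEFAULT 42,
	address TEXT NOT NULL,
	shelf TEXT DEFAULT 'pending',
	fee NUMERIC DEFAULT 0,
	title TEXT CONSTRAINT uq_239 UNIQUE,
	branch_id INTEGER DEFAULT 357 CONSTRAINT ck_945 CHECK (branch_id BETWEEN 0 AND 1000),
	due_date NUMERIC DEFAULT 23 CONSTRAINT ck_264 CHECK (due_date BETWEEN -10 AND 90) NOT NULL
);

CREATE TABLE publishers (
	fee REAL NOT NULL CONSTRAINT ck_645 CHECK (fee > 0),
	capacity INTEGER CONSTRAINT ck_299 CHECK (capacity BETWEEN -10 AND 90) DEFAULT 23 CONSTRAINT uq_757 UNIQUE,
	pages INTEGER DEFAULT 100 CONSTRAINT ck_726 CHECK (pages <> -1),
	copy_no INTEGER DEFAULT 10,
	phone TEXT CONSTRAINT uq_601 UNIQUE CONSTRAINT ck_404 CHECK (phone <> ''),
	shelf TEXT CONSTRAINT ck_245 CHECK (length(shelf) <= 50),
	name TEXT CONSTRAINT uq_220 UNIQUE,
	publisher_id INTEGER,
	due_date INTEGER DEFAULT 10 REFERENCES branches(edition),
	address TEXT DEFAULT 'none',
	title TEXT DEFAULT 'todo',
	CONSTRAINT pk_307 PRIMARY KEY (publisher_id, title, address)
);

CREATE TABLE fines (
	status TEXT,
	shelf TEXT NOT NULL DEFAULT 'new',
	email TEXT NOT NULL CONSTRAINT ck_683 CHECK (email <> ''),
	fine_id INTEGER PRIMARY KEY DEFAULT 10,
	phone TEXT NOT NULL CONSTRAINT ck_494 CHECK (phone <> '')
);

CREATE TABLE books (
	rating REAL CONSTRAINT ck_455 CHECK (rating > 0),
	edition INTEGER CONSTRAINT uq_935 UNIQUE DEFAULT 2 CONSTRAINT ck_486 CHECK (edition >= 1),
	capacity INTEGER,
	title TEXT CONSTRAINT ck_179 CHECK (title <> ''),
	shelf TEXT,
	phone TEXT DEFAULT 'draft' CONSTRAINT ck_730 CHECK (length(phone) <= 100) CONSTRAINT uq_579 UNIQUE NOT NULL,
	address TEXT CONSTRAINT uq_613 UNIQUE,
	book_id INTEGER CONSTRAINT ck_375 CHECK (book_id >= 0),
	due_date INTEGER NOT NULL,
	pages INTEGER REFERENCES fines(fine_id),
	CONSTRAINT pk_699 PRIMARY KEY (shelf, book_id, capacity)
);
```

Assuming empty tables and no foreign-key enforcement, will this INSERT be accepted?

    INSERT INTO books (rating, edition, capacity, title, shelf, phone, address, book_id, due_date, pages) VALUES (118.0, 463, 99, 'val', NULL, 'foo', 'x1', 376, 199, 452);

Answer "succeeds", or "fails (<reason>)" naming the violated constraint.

fails (NOT NULL on shelf)

shelf is explicitly set to NULL, but shelf is part of the PRIMARY KEY (implied NOT NULL).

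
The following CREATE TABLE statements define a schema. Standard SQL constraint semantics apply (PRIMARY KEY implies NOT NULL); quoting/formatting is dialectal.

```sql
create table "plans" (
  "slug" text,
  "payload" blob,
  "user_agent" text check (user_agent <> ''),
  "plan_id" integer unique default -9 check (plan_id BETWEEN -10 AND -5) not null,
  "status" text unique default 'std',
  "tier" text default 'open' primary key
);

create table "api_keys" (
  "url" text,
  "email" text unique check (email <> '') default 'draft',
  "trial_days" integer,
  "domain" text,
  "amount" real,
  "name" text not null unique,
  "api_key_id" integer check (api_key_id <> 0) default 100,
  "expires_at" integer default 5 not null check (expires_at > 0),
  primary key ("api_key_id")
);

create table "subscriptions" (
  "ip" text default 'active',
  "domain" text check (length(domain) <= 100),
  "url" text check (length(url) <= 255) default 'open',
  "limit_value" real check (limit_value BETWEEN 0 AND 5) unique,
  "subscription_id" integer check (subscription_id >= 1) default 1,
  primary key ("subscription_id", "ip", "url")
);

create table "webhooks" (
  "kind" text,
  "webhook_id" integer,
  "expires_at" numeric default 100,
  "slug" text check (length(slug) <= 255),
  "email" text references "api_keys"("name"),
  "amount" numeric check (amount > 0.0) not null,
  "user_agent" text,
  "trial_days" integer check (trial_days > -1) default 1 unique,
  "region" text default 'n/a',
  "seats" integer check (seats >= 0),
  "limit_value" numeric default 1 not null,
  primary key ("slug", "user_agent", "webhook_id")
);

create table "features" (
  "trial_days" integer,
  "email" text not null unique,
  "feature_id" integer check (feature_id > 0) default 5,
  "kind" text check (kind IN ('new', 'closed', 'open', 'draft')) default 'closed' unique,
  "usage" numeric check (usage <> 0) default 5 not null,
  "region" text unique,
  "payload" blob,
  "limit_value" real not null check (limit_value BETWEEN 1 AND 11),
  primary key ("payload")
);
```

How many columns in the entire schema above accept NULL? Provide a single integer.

plans: 4 nullable (slug, payload, user_agent, status — PK (tier) and explicit NOT NULL columns excluded).
api_keys: 5 nullable (url, email, trial_days, domain, amount — PK (api_key_id) and explicit NOT NULL columns excluded).
subscriptions: 2 nullable (domain, limit_value — PK (subscription_id, ip, url) and explicit NOT NULL columns excluded).
webhooks: 6 nullable (kind, expires_at, email, trial_days, region, seats — PK (slug, user_agent, webhook_id) and explicit NOT NULL columns excluded).
features: 4 nullable (trial_days, feature_id, kind, region — PK (payload) and explicit NOT NULL columns excluded).
Total: 4 + 5 + 2 + 6 + 4 = 21.

21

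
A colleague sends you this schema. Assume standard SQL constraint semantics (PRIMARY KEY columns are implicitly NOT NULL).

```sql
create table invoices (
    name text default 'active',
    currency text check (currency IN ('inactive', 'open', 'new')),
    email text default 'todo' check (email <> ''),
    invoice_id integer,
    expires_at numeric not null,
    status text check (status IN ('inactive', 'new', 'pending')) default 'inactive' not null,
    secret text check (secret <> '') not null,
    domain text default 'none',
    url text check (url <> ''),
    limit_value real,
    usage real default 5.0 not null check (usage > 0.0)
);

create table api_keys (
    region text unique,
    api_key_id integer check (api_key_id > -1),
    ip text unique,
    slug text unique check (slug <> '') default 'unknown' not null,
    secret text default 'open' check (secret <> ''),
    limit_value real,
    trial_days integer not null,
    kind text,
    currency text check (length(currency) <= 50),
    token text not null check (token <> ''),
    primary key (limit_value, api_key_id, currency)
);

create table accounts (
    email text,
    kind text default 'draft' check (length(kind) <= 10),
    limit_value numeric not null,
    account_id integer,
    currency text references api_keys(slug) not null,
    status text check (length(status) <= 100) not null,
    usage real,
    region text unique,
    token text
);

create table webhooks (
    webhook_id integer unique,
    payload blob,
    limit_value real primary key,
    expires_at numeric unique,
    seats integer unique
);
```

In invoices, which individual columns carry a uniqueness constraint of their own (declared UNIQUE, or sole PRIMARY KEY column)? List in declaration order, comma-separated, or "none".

- name: no UNIQUE or single-column PK constraint.
- currency: no UNIQUE or single-column PK constraint.
- email: no UNIQUE or single-column PK constraint.
- invoice_id: no UNIQUE or single-column PK constraint.
- expires_at: no UNIQUE or single-column PK constraint.
- status: no UNIQUE or single-column PK constraint.
- secret: no UNIQUE or single-column PK constraint.
- domain: no UNIQUE or single-column PK constraint.
- url: no UNIQUE or single-column PK constraint.
- limit_value: no UNIQUE or single-column PK constraint.
- usage: no UNIQUE or single-column PK constraint.

none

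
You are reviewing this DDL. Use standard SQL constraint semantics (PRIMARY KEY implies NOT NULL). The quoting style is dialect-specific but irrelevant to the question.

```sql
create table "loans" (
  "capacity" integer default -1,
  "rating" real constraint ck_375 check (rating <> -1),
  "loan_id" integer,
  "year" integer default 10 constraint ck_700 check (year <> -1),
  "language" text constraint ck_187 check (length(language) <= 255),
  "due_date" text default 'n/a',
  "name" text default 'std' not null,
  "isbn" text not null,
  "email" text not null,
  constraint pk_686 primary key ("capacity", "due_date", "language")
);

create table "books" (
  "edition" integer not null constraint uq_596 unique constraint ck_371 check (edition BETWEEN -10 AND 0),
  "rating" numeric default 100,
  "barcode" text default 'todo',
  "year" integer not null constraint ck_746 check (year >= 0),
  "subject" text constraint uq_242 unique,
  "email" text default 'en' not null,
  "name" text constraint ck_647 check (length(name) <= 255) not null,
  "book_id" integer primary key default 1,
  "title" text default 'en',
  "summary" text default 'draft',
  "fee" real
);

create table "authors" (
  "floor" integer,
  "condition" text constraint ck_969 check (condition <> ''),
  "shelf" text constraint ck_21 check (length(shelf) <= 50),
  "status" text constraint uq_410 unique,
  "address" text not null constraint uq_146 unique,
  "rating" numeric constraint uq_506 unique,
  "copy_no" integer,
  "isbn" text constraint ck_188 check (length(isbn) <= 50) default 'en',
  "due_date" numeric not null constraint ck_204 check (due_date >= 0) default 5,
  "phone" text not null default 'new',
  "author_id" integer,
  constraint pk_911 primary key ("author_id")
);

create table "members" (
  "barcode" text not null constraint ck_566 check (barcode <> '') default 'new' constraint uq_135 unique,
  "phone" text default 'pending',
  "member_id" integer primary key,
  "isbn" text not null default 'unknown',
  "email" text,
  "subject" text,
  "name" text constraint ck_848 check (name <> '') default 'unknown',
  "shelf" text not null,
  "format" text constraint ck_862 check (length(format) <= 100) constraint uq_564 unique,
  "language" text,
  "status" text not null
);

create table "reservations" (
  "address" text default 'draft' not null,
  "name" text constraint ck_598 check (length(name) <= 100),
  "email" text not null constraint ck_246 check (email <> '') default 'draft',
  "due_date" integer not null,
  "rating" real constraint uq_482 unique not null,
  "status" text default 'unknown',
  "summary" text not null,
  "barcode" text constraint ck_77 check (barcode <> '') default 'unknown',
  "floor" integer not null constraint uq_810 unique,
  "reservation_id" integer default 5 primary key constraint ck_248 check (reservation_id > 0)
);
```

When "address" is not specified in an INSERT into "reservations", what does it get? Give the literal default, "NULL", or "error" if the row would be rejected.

address has an explicit DEFAULT 'draft'.
When the column is omitted from an INSERT, that default is used.

'draft'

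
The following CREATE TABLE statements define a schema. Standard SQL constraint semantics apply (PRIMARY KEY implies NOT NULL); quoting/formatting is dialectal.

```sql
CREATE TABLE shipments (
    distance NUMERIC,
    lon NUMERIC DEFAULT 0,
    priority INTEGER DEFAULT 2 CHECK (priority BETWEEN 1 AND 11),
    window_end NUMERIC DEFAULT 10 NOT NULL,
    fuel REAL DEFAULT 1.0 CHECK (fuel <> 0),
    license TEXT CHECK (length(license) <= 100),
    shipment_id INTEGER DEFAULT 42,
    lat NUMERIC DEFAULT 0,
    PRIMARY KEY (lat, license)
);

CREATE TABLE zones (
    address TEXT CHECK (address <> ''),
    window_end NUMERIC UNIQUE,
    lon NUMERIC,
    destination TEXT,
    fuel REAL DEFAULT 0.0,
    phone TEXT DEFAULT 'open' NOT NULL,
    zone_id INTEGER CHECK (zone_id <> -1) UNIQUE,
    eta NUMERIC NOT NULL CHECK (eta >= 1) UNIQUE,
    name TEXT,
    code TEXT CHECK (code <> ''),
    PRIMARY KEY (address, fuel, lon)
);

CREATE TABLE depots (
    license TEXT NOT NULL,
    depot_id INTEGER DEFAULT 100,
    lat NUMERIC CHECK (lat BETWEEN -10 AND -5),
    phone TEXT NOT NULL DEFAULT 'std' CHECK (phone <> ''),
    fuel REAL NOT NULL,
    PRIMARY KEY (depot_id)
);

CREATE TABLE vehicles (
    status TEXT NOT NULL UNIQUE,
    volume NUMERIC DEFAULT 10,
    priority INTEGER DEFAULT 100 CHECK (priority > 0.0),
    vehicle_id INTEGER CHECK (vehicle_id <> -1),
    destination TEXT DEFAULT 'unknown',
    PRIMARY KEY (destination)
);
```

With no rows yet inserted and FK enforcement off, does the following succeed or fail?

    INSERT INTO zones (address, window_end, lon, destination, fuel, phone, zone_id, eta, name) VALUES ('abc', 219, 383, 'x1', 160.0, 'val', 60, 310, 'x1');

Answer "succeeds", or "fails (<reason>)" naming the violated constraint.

succeeds

NOT NULL columns: address is supplied; eta is supplied; fuel is supplied; lon is supplied; phone is supplied.
CHECK constraints: 'abc' satisfies (address <> ''); 60 satisfies (zone_id <> -1); 310 satisfies (eta >= 1).
No constraint is violated.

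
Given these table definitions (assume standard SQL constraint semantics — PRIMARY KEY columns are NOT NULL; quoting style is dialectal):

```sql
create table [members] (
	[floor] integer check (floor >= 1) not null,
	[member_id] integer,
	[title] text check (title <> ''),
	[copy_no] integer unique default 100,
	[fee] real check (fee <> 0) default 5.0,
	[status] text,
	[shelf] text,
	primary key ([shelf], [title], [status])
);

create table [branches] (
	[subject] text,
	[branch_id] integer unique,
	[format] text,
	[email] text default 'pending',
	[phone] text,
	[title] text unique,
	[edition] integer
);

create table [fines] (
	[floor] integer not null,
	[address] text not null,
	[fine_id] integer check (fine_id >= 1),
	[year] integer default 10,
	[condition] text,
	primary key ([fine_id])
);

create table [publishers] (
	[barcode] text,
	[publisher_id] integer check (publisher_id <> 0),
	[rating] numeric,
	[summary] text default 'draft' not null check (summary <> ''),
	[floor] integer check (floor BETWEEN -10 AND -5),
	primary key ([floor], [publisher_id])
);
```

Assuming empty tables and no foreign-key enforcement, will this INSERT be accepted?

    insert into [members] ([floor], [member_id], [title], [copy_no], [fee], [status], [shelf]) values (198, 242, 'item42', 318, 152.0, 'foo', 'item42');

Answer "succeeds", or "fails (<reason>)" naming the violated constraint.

NOT NULL columns: floor is supplied; shelf is supplied; status is supplied; title is supplied.
CHECK constraints: 198 satisfies (floor >= 1); 'item42' satisfies (title <> ''); 152.0 satisfies (fee <> 0).
No constraint is violated.

succeeds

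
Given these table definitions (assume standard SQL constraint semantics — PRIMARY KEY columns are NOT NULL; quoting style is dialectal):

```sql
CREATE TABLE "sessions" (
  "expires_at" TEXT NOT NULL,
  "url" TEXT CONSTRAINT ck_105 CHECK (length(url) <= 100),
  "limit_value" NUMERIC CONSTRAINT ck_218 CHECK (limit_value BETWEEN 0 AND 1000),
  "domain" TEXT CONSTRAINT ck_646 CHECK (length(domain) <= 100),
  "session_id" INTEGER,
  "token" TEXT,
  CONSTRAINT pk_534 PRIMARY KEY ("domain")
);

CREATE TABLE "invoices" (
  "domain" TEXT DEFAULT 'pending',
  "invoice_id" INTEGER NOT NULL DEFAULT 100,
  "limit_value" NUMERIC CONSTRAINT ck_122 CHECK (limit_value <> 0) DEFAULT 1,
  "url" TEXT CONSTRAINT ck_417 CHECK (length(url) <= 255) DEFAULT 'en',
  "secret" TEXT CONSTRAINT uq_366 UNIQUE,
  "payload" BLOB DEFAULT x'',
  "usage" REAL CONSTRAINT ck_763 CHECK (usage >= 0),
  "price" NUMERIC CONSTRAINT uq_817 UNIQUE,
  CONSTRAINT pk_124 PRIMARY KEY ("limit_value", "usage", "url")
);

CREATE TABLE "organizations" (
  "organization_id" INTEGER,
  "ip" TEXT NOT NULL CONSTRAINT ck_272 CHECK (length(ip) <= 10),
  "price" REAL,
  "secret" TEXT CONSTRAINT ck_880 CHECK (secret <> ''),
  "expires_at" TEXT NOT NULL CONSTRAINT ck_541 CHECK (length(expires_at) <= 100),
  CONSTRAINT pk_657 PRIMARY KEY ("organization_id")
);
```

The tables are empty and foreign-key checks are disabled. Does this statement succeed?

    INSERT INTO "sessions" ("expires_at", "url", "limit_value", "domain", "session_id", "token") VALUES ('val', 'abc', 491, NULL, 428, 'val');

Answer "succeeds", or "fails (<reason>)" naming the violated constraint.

fails (NOT NULL on domain)

domain is explicitly set to NULL, but domain is part of the PRIMARY KEY (implied NOT NULL).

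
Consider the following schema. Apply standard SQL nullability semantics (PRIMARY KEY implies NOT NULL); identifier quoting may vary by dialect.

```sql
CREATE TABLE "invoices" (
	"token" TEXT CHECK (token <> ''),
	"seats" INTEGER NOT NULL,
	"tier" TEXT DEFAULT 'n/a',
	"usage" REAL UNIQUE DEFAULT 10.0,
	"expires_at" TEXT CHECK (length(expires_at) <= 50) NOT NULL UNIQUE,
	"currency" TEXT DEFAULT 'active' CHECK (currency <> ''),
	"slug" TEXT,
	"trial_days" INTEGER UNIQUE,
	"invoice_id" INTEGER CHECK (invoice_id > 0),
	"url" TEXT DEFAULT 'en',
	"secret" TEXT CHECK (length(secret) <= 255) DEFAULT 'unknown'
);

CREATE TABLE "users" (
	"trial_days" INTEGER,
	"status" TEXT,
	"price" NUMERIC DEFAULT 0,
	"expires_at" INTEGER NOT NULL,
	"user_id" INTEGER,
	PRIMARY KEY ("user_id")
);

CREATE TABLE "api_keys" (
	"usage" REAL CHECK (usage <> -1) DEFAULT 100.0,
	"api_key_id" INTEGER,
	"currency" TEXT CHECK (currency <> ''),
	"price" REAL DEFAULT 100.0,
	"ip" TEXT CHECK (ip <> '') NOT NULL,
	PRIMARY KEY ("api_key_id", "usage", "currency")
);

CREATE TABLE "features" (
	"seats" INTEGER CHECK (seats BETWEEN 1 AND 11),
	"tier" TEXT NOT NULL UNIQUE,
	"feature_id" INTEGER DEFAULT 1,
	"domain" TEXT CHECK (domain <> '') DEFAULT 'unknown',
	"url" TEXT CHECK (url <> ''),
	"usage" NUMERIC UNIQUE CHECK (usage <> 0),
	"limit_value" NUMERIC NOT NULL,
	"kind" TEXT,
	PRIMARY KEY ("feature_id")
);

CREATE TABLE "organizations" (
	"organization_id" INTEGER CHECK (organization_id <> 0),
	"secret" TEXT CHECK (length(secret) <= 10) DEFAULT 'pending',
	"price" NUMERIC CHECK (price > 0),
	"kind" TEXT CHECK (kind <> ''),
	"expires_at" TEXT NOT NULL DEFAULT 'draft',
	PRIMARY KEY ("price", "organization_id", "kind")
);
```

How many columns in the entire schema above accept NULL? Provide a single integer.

invoices: 9 nullable (token, tier, usage, currency, slug, trial_days, invoice_id, url, secret — PK none and explicit NOT NULL columns excluded).
users: 3 nullable (trial_days, status, price — PK (user_id) and explicit NOT NULL columns excluded).
api_keys: 1 nullable (price — PK (api_key_id, usage, currency) and explicit NOT NULL columns excluded).
features: 5 nullable (seats, domain, url, usage, kind — PK (feature_id) and explicit NOT NULL columns excluded).
organizations: 1 nullable (secret — PK (price, organization_id, kind) and explicit NOT NULL columns excluded).
Total: 9 + 3 + 1 + 5 + 1 = 19.

19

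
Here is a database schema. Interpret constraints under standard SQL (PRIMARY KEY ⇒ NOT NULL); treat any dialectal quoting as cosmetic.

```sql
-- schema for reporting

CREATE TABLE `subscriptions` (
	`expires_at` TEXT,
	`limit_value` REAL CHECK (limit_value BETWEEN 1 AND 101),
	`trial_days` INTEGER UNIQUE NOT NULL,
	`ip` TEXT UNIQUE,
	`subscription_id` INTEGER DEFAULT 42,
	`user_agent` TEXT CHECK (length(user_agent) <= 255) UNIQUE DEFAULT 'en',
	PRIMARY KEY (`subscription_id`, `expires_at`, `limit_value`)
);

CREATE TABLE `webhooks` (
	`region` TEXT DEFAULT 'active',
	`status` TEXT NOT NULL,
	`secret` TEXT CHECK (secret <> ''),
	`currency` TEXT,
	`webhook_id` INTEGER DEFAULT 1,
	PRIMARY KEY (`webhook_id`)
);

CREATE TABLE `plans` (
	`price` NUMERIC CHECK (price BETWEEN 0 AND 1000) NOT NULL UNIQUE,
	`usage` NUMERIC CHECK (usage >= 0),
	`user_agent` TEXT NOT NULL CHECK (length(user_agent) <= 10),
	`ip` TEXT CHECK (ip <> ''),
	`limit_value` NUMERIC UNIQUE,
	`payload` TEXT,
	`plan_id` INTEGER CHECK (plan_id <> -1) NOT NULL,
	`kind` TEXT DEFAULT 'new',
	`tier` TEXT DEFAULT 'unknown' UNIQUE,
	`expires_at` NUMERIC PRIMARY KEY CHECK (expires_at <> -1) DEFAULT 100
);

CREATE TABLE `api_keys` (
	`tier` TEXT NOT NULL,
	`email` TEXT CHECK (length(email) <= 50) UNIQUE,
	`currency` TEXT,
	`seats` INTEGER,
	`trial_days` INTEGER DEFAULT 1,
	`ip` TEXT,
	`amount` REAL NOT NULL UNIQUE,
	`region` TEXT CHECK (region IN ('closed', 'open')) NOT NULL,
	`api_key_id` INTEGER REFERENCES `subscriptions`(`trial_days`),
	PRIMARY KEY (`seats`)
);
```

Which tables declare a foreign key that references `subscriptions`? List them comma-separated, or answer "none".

api_keys

- api_keys.api_key_id references subscriptions(trial_days).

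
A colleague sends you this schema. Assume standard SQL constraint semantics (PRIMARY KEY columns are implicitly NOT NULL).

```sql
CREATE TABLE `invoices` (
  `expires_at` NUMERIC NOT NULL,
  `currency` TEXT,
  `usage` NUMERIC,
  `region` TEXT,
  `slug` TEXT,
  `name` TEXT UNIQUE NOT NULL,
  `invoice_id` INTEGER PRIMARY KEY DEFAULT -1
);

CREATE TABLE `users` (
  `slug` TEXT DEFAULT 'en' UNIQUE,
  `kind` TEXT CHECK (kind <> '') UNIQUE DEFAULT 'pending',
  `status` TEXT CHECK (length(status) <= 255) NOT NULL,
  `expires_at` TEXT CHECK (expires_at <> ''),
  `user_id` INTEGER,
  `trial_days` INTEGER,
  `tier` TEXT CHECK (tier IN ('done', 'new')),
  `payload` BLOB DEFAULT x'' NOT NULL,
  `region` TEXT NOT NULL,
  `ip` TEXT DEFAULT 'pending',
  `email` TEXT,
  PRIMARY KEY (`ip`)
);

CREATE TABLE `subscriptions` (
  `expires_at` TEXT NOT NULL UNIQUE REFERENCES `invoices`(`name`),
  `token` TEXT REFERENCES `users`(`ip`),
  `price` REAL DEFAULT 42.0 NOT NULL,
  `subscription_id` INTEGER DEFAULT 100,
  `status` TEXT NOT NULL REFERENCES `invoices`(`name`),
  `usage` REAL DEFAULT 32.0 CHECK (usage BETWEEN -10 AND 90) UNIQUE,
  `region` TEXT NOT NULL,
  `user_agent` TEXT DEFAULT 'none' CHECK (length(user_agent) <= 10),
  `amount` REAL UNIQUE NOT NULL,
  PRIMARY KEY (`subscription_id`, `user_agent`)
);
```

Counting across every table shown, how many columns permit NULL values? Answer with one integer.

invoices: 4 nullable (currency, usage, region, slug — PK (invoice_id) and explicit NOT NULL columns excluded).
users: 7 nullable (slug, kind, expires_at, user_id, trial_days, tier, email — PK (ip) and explicit NOT NULL columns excluded).
subscriptions: 2 nullable (token, usage — PK (subscription_id, user_agent) and explicit NOT NULL columns excluded).
Total: 4 + 7 + 2 = 13.

13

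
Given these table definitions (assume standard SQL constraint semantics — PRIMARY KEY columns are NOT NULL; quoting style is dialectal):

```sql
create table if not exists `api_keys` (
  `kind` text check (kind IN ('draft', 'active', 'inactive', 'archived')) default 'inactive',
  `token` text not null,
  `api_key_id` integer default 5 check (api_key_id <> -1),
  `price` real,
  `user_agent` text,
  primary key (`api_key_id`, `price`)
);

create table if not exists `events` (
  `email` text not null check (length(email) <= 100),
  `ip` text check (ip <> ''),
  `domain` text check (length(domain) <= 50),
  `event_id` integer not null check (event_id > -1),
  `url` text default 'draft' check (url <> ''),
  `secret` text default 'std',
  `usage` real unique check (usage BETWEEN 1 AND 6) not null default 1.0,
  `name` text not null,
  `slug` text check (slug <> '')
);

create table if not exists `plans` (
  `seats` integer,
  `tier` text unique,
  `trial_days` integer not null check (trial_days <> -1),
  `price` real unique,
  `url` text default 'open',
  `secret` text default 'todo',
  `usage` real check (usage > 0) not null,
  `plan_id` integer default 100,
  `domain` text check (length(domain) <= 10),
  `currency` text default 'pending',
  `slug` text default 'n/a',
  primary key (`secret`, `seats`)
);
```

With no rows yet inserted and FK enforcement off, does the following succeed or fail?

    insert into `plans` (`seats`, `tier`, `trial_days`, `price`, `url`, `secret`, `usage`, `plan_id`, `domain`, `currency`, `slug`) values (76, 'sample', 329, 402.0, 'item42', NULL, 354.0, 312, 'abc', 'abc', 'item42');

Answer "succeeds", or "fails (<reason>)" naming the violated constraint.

fails (NOT NULL on secret)

secret is explicitly set to NULL, but secret is part of the PRIMARY KEY (implied NOT NULL).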